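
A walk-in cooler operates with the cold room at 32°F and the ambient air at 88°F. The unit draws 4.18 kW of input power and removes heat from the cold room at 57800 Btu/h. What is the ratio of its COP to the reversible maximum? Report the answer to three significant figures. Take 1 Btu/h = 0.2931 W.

0.462

Converting, Q̇_C = 57800 Btu/h = 16.94 kW, so COP_actual = Q̇_C/Ẇ = 16.94/4.180 = 4.053.
In absolute terms T_C = 273.15 K and T_H = 304.26 K, so ΔT = 31.11 K.
COP_Carnot = T_C/ΔT = 273.15/31.11 = 8.780.
η_II = COP_actual/COP_Carnot = 4.053/8.780 = 0.4616.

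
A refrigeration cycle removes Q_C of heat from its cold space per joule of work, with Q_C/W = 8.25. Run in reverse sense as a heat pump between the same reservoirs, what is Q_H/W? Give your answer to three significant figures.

The first law on one cycle gives Q_H = Q_C + W, so Q_H/W = Q_C/W + 1.
COP_HP = COP_R + 1 = 8.25 + 1 = 9.25.

9.25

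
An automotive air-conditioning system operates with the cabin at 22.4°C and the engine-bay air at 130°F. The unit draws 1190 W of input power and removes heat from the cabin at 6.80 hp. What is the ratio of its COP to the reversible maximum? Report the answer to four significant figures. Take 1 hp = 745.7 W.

0.4620

Converting, Q̇_C = 6.800 hp = 5071 W, so COP_actual = Q̇_C/Ẇ = 5071/1190 = 4.261.
In absolute terms T_C = 295.55 K and T_H = 327.59 K, so ΔT = 32.04 K.
COP_Carnot = T_C/ΔT = 295.55/32.04 = 9.223.
η_II = COP_actual/COP_Carnot = 4.261/9.223 = 0.4620.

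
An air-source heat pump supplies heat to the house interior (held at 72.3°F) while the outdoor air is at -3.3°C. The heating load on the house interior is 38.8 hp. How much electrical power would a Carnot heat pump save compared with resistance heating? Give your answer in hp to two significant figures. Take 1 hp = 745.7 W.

In absolute terms T_C = 269.85 K and T_H = 295.54 K, so ΔT = 25.69 K.
COP_Carnot = T_H/ΔT = 295.54/25.69 = 11.50.
Resistance heating needs Ẇ_res = Q̇_H = 38.80 hp; the reversible heat pump needs only Ẇ_hp = Q̇_H/COP = 3.373 hp.
Saving = 38.80 − 3.373 = 35.43 hp.

35 hp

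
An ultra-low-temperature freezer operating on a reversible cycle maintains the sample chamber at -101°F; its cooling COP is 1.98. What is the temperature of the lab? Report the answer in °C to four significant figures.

26.75 °C

COP_R = T_C/(T_H − T_C) gives T_H − T_C = T_C/COP.
With T_C = 199.26 K, T_H = 199.26 × (1 + 1/1.98) = 299.90 K.
Converting, 299.90 K = 26.75°C.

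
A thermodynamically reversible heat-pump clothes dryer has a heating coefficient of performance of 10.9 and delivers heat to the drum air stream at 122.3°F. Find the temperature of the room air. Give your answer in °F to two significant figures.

69 °F

COP_HP = T_H/(T_H − T_C) gives T_H − T_C = T_H/COP.
With T_H = 323.32 K, T_C = 323.32 × (1 − 1/10.9) = 293.65 K.
Converting, 293.65 K = 68.91°F.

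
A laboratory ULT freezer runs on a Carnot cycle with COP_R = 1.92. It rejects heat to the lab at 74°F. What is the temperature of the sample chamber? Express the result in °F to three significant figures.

For a Carnot refrigerator COP_R = T_C/(T_H − T_C), so T_C = COP·T_H/(1 + COP).
With T_H = 296.48 K, T_C = 1.92 × 296.48/2.920 = 194.95 K.
Converting, 194.95 K = -108.76°F.

-109 °F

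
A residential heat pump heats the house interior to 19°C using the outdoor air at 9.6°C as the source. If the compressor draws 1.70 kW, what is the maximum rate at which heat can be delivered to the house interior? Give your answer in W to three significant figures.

In absolute terms T_C = 282.75 K and T_H = 292.15 K, so ΔT = 9.400 K.
COP_Carnot = T_H/ΔT = 292.15/9.400 = 31.08.
Q̇_max = COP_Carnot × Ẇ = 31.08 × 1.700 kW = 52.84 kW = 52840 W.

52800 W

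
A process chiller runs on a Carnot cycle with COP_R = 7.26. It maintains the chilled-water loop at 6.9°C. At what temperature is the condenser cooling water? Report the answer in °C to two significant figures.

COP_R = T_C/(T_H − T_C) gives T_H − T_C = T_C/COP.
With T_C = 280.05 K, T_H = 280.05 × (1 + 1/7.26) = 318.62 K.
Converting, 318.62 K = 45.47°C.

45 °C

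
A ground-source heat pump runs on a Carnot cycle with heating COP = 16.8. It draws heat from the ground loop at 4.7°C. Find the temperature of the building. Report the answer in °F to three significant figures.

72.1 °F

COP_HP = T_H/(T_H − T_C) rearranges to T_H = COP·T_C/(COP − 1).
With T_C = 277.85 K, T_H = 16.8 × 277.85/15.80 = 295.44 K.
Converting, 295.44 K = 72.11°F.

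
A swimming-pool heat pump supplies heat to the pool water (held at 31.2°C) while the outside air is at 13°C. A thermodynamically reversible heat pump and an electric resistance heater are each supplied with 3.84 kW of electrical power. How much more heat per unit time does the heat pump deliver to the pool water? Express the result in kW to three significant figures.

In absolute terms T_C = 286.15 K and T_H = 304.35 K, so ΔT = 18.20 K.
COP_Carnot = T_H/ΔT = 304.35/18.20 = 16.72.
The heat pump delivers Q̇_H = COP × Ẇ = 64.21 kW; the resistance heater delivers Ẇ = 3.840 kW.
Extra = (COP − 1)·Ẇ = 60.37 kW.

60.4 kW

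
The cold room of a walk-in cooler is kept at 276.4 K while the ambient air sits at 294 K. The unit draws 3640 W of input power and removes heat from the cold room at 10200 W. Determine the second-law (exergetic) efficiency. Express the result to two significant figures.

COP_actual = Q̇_C/Ẇ = 10200/3640 = 2.802.
The reservoir spacing is ΔT = 294 − 276.4 = 17.60 K.
COP_Carnot = T_C/ΔT = 276.40/17.60 = 15.70.
η_II = COP_actual/COP_Carnot = 2.802/15.70 = 0.1784.

0.18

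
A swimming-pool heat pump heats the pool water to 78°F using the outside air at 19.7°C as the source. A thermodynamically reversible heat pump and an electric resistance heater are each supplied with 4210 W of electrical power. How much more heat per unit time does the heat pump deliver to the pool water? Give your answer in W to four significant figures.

210600 W

In absolute terms T_C = 292.85 K and T_H = 298.71 K, so ΔT = 5.856 K.
COP_Carnot = T_H/ΔT = 298.71/5.856 = 51.01.
The heat pump delivers Q̇_H = COP × Ẇ = 214800 W; the resistance heater delivers Ẇ = 4210 W.
Extra = (COP − 1)·Ẇ = 210600 W.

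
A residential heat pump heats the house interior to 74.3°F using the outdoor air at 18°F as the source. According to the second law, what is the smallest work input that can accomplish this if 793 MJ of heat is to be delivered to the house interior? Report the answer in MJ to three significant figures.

83.6 MJ

In absolute terms T_C = 265.37 K and T_H = 296.65 K, so ΔT = 31.28 K.
The reversible limit is COP_HP = T_H/ΔT = 9.484, so W_min = Q_H/COP = Q_H·ΔT/T_H.
W_min = 793.0 × 31.28/296.65 = 83.61 MJ.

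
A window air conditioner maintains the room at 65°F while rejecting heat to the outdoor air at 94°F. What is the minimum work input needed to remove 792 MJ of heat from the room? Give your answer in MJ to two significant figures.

44 MJ

In absolute terms T_C = 291.48 K and T_H = 307.59 K, so ΔT = 16.11 K.
The reversible limit is COP_R = T_C/ΔT = 18.09, so W_min = Q_C/COP = Q_C·ΔT/T_C.
W_min = 792.0 × 16.11/291.48 = 43.78 MJ.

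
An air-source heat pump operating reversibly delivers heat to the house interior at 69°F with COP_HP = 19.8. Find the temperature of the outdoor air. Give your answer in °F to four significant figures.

42.30 °F

COP_HP = T_H/(T_H − T_C) gives T_H − T_C = T_H/COP.
With T_H = 293.71 K, T_C = 293.71 × (1 − 1/19.8) = 278.87 K.
Converting, 278.87 K = 42.30°F.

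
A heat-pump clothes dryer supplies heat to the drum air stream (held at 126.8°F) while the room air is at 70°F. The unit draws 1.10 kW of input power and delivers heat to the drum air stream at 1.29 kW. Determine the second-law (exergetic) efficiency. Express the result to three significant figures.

COP_actual = Q̇_H/Ẇ = 1.290/1.100 = 1.173.
In absolute terms T_C = 294.26 K and T_H = 325.82 K, so ΔT = 31.56 K.
COP_Carnot = T_H/ΔT = 325.82/31.56 = 10.33.
η_II = COP_actual/COP_Carnot = 1.173/10.33 = 0.1136.

0.114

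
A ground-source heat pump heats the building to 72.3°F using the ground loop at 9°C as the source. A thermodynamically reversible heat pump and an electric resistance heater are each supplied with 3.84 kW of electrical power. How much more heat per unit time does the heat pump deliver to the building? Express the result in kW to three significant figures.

In absolute terms T_C = 282.15 K and T_H = 295.54 K, so ΔT = 13.39 K.
COP_Carnot = T_H/ΔT = 295.54/13.39 = 22.07.
The heat pump delivers Q̇_H = COP × Ẇ = 84.76 kW; the resistance heater delivers Ẇ = 3.840 kW.
Extra = (COP − 1)·Ẇ = 80.92 kW.

80.9 kW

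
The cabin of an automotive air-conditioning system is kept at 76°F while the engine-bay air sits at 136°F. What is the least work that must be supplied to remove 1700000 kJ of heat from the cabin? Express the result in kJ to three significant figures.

190000 kJ

In absolute terms T_C = 297.59 K and T_H = 330.93 K, so ΔT = 33.33 K.
The reversible limit is COP_R = T_C/ΔT = 8.928, so W_min = Q_C/COP = Q_C·ΔT/T_C.
W_min = 1700000 × 33.33/297.59 = 190400 kJ.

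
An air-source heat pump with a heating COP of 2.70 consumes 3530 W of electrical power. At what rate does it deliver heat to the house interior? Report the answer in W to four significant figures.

Q̇_H = COP_HP × Ẇ = 2.70 × 3530 = 9531 W.

9531 W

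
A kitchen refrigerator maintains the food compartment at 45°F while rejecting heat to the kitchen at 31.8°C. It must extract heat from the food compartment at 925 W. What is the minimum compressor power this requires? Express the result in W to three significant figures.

81.1 W

In absolute terms T_C = 280.37 K and T_H = 304.95 K, so ΔT = 24.58 K.
COP_Carnot = T_C/ΔT = 280.37/24.58 = 11.41.
Ẇ_min = Q̇/COP_Carnot = 925.0/11.41 = 81.09 W.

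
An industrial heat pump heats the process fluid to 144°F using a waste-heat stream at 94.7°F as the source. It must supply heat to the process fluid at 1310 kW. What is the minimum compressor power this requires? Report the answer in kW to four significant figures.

107.0 kW

In absolute terms T_C = 307.98 K and T_H = 335.37 K, so ΔT = 27.39 K.
COP_Carnot = T_H/ΔT = 335.37/27.39 = 12.24.
Ẇ_min = Q̇/COP_Carnot = 1310/12.24 = 107.0 kW.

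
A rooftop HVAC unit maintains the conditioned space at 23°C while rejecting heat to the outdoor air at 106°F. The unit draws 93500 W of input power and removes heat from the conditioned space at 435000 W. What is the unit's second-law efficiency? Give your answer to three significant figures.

COP_actual = Q̇_C/Ẇ = 435000/93500 = 4.652.
In absolute terms T_C = 296.15 K and T_H = 314.26 K, so ΔT = 18.11 K.
COP_Carnot = T_C/ΔT = 296.15/18.11 = 16.35.
η_II = COP_actual/COP_Carnot = 4.652/16.35 = 0.2845.

0.285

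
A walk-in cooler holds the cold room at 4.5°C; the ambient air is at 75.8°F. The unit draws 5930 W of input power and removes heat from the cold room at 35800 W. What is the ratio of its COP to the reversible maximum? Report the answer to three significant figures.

COP_actual = Q̇_C/Ẇ = 35800/5930 = 6.037.
In absolute terms T_C = 277.65 K and T_H = 297.48 K, so ΔT = 19.83 K.
COP_Carnot = T_C/ΔT = 277.65/19.83 = 14.00.
η_II = COP_actual/COP_Carnot = 6.037/14.00 = 0.4312.

0.431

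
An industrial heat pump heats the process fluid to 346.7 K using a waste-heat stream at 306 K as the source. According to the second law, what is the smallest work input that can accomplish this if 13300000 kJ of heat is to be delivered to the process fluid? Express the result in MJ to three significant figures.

The reservoir spacing is ΔT = 346.7 − 306 = 40.70 K.
The reversible limit is COP_HP = T_H/ΔT = 8.518, so W_min = Q_H/COP = Q_H·ΔT/T_H.
W_min = 13300000 × 40.70/346.70 = 1561000 kJ = 1561 MJ.

1560 MJ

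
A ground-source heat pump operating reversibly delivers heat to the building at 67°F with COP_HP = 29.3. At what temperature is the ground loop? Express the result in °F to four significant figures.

COP_HP = T_H/(T_H − T_C) gives T_H − T_C = T_H/COP.
With T_H = 292.59 K, T_C = 292.59 × (1 − 1/29.3) = 282.61 K.
Converting, 282.61 K = 49.02°F.

49.02 °F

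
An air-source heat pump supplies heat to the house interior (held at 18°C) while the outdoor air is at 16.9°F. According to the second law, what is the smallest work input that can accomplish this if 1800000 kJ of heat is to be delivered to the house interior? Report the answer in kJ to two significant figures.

160000 kJ

In absolute terms T_C = 264.76 K and T_H = 291.15 K, so ΔT = 26.39 K.
The reversible limit is COP_HP = T_H/ΔT = 11.03, so W_min = Q_H/COP = Q_H·ΔT/T_H.
W_min = 1800000 × 26.39/291.15 = 163100 kJ.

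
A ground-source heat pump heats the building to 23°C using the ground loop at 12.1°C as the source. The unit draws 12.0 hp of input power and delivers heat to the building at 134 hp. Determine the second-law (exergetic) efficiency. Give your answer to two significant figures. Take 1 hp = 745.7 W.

COP_actual = Q̇_H/Ẇ = 134.0/12.00 = 11.17.
In absolute terms T_C = 285.25 K and T_H = 296.15 K, so ΔT = 10.90 K.
COP_Carnot = T_H/ΔT = 296.15/10.90 = 27.17.
η_II = COP_actual/COP_Carnot = 11.17/27.17 = 0.4110.

0.41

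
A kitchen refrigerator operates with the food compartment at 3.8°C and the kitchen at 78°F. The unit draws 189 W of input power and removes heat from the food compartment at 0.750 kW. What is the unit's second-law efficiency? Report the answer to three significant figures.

Converting, Q̇_C = 0.7500 kW = 750.0 W, so COP_actual = Q̇_C/Ẇ = 750.0/189.0 = 3.968.
In absolute terms T_C = 276.95 K and T_H = 298.71 K, so ΔT = 21.76 K.
COP_Carnot = T_C/ΔT = 276.95/21.76 = 12.73.
η_II = COP_actual/COP_Carnot = 3.968/12.73 = 0.3117.

0.312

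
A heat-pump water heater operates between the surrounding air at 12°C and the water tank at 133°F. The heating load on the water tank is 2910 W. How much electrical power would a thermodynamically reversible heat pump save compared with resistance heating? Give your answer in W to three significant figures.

In absolute terms T_C = 285.15 K and T_H = 329.26 K, so ΔT = 44.11 K.
COP_Carnot = T_H/ΔT = 329.26/44.11 = 7.464.
Resistance heating needs Ẇ_res = Q̇_H = 2910 W; the reversible heat pump needs only Ẇ_hp = Q̇_H/COP = 389.9 W.
Saving = 2910 − 389.9 = 2520 W.

2520 W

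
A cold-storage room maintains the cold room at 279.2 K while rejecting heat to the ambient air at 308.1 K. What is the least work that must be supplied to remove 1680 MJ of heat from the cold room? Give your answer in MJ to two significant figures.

170 MJ

The reservoir spacing is ΔT = 308.1 − 279.2 = 28.90 K.
The reversible limit is COP_R = T_C/ΔT = 9.661, so W_min = Q_C/COP = Q_C·ΔT/T_C.
W_min = 1680 × 28.90/279.20 = 173.9 MJ.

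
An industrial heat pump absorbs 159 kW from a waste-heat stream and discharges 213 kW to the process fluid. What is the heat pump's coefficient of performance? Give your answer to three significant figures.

The first law gives Q̇_H = Q̇_C + Ẇ, so the three rates are Q̇_C = 159.0, Q̇_H = 213.0, Ẇ = 54.00 kW.
COP_HP = Q̇_H/Ẇ = 213.0/54.00 = 3.944.

3.94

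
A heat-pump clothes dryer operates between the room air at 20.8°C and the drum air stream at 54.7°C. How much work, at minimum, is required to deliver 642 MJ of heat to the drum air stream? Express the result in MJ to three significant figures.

In absolute terms T_C = 293.95 K and T_H = 327.85 K, so ΔT = 33.90 K.
The reversible limit is COP_HP = T_H/ΔT = 9.671, so W_min = Q_H/COP = Q_H·ΔT/T_H.
W_min = 642.0 × 33.90/327.85 = 66.38 MJ.

66.4 MJ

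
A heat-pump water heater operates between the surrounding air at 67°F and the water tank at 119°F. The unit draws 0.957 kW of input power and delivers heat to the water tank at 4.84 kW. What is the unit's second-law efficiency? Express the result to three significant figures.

0.454

COP_actual = Q̇_H/Ẇ = 4.840/0.9570 = 5.057.
In absolute terms T_C = 292.59 K and T_H = 321.48 K, so ΔT = 28.89 K.
COP_Carnot = T_H/ΔT = 321.48/28.89 = 11.13.
η_II = COP_actual/COP_Carnot = 5.057/11.13 = 0.4545.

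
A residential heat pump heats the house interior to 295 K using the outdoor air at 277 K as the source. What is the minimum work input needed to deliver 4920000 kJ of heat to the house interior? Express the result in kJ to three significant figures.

300000 kJ

The reservoir spacing is ΔT = 295 − 277 = 18.00 K.
The reversible limit is COP_HP = T_H/ΔT = 16.39, so W_min = Q_H/COP = Q_H·ΔT/T_H.
W_min = 4920000 × 18.00/295.00 = 300200 kJ.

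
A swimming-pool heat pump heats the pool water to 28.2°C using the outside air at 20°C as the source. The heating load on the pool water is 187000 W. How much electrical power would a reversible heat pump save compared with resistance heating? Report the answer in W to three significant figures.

182000 W

In absolute terms T_C = 293.15 K and T_H = 301.35 K, so ΔT = 8.200 K.
COP_Carnot = T_H/ΔT = 301.35/8.200 = 36.75.
Resistance heating needs Ẇ_res = Q̇_H = 187000 W; the reversible heat pump needs only Ẇ_hp = Q̇_H/COP = 5088 W.
Saving = 187000 − 5088 = 181900 W.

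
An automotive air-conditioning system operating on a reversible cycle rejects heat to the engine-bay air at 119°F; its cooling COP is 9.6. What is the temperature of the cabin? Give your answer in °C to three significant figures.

For a Carnot refrigerator COP_R = T_C/(T_H − T_C), so T_C = COP·T_H/(1 + COP).
With T_H = 321.48 K, T_C = 9.6 × 321.48/10.60 = 291.15 K.
Converting, 291.15 K = 18.00°C.

18.0 °C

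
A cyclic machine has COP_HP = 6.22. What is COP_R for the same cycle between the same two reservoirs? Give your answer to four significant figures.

Since Q_H = Q_C + W for any cycle, COP_R = Q_C/W = Q_H/W − 1.
COP_R = 6.22 − 1 = 5.22.

5.220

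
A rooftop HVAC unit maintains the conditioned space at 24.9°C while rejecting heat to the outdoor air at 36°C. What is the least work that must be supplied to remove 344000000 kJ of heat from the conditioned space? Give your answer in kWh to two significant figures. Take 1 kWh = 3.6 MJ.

3600 kWh

In absolute terms T_C = 298.05 K and T_H = 309.15 K, so ΔT = 11.10 K.
The reversible limit is COP_R = T_C/ΔT = 26.85, so W_min = Q_C/COP = Q_C·ΔT/T_C.
W_min = 344000000 × 11.10/298.05 = 12810000 kJ = 3559 kWh.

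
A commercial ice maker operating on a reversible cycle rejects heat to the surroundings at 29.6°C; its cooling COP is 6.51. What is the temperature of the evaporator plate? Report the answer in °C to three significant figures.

-10.7 °C

For a Carnot refrigerator COP_R = T_C/(T_H − T_C), so T_C = COP·T_H/(1 + COP).
With T_H = 302.75 K, T_C = 6.51 × 302.75/7.510 = 262.44 K.
Converting, 262.44 K = -10.71°C.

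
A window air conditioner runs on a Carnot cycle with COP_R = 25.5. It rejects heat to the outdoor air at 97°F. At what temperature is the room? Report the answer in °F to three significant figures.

For a Carnot refrigerator COP_R = T_C/(T_H − T_C), so T_C = COP·T_H/(1 + COP).
With T_H = 309.26 K, T_C = 25.5 × 309.26/26.50 = 297.59 K.
Converting, 297.59 K = 75.99°F.

76.0 °F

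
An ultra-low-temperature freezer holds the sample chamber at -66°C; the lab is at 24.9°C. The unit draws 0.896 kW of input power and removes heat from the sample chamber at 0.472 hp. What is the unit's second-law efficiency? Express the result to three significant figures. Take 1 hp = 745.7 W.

Converting, Q̇_C = 0.4720 hp = 0.3520 kW, so COP_actual = Q̇_C/Ẇ = 0.3520/0.8960 = 0.3928.
In absolute terms T_C = 207.15 K and T_H = 298.05 K, so ΔT = 90.90 K.
COP_Carnot = T_C/ΔT = 207.15/90.90 = 2.279.
η_II = COP_actual/COP_Carnot = 0.3928/2.279 = 0.1724.

0.172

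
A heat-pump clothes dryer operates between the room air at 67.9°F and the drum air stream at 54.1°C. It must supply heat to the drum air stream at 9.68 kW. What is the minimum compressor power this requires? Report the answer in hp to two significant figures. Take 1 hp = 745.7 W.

1.4 hp

In absolute terms T_C = 293.09 K and T_H = 327.25 K, so ΔT = 34.16 K.
COP_Carnot = T_H/ΔT = 327.25/34.16 = 9.581.
Ẇ_min = Q̇/COP_Carnot = 9.680/9.581 = 1.010 kW = 1.355 hp.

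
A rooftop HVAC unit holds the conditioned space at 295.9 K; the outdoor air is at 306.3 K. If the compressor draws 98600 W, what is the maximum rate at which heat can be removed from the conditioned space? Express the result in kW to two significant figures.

2800 kW

The reservoir spacing is ΔT = 306.3 − 295.9 = 10.40 K.
COP_Carnot = T_C/ΔT = 295.90/10.40 = 28.45.
Q̇_max = COP_Carnot × Ẇ = 28.45 × 98600 W = 2805000 W = 2805 kW.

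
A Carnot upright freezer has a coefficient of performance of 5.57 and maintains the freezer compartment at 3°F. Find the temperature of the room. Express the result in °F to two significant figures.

86 °F

COP_R = T_C/(T_H − T_C) gives T_H − T_C = T_C/COP.
With T_C = 257.04 K, T_H = 257.04 × (1 + 1/5.57) = 303.19 K.
Converting, 303.19 K = 86.06°F.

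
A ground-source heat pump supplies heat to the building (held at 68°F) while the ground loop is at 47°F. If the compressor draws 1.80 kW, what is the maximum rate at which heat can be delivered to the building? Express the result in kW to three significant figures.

In absolute terms T_C = 281.48 K and T_H = 293.15 K, so ΔT = 11.67 K.
COP_Carnot = T_H/ΔT = 293.15/11.67 = 25.13.
Q̇_max = COP_Carnot × Ẇ = 25.13 × 1.800 kW = 45.23 kW.

45.2 kW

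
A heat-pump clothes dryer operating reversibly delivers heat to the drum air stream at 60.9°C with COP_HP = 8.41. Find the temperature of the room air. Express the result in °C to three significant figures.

21.2 °C

COP_HP = T_H/(T_H − T_C) gives T_H − T_C = T_H/COP.
With T_H = 334.05 K, T_C = 334.05 × (1 − 1/8.41) = 294.33 K.
Converting, 294.33 K = 21.18°C.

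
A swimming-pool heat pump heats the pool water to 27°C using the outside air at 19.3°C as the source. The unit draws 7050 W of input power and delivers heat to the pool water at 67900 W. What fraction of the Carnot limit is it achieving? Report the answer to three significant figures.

COP_actual = Q̇_H/Ẇ = 67900/7050 = 9.631.
In absolute terms T_C = 292.45 K and T_H = 300.15 K, so ΔT = 7.700 K.
COP_Carnot = T_H/ΔT = 300.15/7.700 = 38.98.
η_II = COP_actual/COP_Carnot = 9.631/38.98 = 0.2471.

0.247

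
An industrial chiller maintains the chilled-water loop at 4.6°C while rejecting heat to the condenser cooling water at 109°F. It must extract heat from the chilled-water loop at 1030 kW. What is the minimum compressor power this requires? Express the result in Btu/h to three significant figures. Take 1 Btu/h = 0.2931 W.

483000 Btu/h

In absolute terms T_C = 277.75 K and T_H = 315.93 K, so ΔT = 38.18 K.
COP_Carnot = T_C/ΔT = 277.75/38.18 = 7.275.
Ẇ_min = Q̇/COP_Carnot = 1030/7.275 = 141.6 kW = 483000 Btu/h.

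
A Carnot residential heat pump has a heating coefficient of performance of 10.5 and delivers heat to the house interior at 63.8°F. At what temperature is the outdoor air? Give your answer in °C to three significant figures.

-10.0 °C

COP_HP = T_H/(T_H − T_C) gives T_H − T_C = T_H/COP.
With T_H = 290.82 K, T_C = 290.82 × (1 − 1/10.5) = 263.12 K.
Converting, 263.12 K = -10.03°C.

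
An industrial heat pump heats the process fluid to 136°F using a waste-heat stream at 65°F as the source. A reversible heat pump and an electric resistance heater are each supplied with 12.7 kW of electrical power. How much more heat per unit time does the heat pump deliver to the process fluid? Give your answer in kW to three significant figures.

In absolute terms T_C = 291.48 K and T_H = 330.93 K, so ΔT = 39.44 K.
COP_Carnot = T_H/ΔT = 330.93/39.44 = 8.390.
The heat pump delivers Q̇_H = COP × Ẇ = 106.5 kW; the resistance heater delivers Ẇ = 12.70 kW.
Extra = (COP − 1)·Ẇ = 93.85 kW.

93.8 kW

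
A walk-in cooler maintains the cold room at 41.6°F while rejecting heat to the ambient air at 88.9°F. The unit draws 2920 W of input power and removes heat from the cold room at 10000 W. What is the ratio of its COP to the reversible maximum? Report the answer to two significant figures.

COP_actual = Q̇_C/Ẇ = 10000/2920 = 3.425.
In absolute terms T_C = 278.48 K and T_H = 304.76 K, so ΔT = 26.28 K.
COP_Carnot = T_C/ΔT = 278.48/26.28 = 10.60.
η_II = COP_actual/COP_Carnot = 3.425/10.60 = 0.3232.

0.32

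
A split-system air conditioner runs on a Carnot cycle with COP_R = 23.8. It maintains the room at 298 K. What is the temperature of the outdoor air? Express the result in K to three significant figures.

COP_R = T_C/(T_H − T_C) gives T_H − T_C = T_C/COP.
With T_C = 298.00 K, T_H = 298.00 × (1 + 1/23.8) = 310.52 K.

311 K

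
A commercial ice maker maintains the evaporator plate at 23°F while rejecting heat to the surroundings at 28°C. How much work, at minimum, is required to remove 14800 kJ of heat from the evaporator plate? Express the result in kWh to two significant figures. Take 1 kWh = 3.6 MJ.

0.51 kWh

In absolute terms T_C = 268.15 K and T_H = 301.15 K, so ΔT = 33.00 K.
The reversible limit is COP_R = T_C/ΔT = 8.126, so W_min = Q_C/COP = Q_C·ΔT/T_C.
W_min = 14800 × 33.00/268.15 = 1821 kJ = 0.5059 kWh.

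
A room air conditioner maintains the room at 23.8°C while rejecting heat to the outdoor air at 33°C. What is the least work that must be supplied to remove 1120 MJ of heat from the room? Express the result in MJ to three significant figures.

In absolute terms T_C = 296.95 K and T_H = 306.15 K, so ΔT = 9.200 K.
The reversible limit is COP_R = T_C/ΔT = 32.28, so W_min = Q_C/COP = Q_C·ΔT/T_C.
W_min = 1120 × 9.200/296.95 = 34.70 MJ.

34.7 MJ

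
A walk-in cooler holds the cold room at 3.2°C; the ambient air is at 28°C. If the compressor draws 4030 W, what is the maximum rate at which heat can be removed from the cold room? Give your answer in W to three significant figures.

In absolute terms T_C = 276.35 K and T_H = 301.15 K, so ΔT = 24.80 K.
COP_Carnot = T_C/ΔT = 276.35/24.80 = 11.14.
Q̇_max = COP_Carnot × Ẇ = 11.14 × 4030 W = 44910 W.

44900 W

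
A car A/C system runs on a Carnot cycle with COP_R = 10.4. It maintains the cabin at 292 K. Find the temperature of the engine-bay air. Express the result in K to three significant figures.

COP_R = T_C/(T_H − T_C) gives T_H − T_C = T_C/COP.
With T_C = 292.00 K, T_H = 292.00 × (1 + 1/10.4) = 320.08 K.

320 K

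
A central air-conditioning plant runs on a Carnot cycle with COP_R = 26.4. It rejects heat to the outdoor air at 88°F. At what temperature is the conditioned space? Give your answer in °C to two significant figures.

20 °C

For a Carnot refrigerator COP_R = T_C/(T_H − T_C), so T_C = COP·T_H/(1 + COP).
With T_H = 304.26 K, T_C = 26.4 × 304.26/27.40 = 293.16 K.
Converting, 293.16 K = 20.01°C.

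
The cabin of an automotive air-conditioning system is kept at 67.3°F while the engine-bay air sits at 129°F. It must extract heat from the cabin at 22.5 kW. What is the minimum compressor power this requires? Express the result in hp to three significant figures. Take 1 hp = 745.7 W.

3.53 hp

In absolute terms T_C = 292.76 K and T_H = 327.04 K, so ΔT = 34.28 K.
COP_Carnot = T_C/ΔT = 292.76/34.28 = 8.541.
Ẇ_min = Q̇/COP_Carnot = 22.50/8.541 = 2.634 kW = 3.533 hp.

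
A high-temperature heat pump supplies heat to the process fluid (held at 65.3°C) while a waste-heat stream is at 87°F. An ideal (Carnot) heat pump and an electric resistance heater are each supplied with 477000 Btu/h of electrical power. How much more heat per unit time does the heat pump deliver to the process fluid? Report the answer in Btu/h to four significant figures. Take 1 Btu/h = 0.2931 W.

In absolute terms T_C = 303.71 K and T_H = 338.45 K, so ΔT = 34.74 K.
COP_Carnot = T_H/ΔT = 338.45/34.74 = 9.741.
The heat pump delivers Q̇_H = COP × Ẇ = 4647000 Btu/h; the resistance heater delivers Ẇ = 477000 Btu/h.
Extra = (COP − 1)·Ẇ = 4170000 Btu/h.

4170000 Btu/h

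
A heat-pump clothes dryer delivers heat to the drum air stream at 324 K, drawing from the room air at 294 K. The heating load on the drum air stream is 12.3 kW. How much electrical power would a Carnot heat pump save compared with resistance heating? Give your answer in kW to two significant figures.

11 kW

The reservoir spacing is ΔT = 324 − 294 = 30.00 K.
COP_Carnot = T_H/ΔT = 324.00/30.00 = 10.80.
Resistance heating needs Ẇ_res = Q̇_H = 12.30 kW; the reversible heat pump needs only Ẇ_hp = Q̇_H/COP = 1.139 kW.
Saving = 12.30 − 1.139 = 11.16 kW.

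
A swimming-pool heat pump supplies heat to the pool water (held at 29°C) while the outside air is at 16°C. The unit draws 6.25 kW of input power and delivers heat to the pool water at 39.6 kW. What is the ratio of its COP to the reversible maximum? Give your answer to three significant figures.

0.273

COP_actual = Q̇_H/Ẇ = 39.60/6.250 = 6.336.
In absolute terms T_C = 289.15 K and T_H = 302.15 K, so ΔT = 13.00 K.
COP_Carnot = T_H/ΔT = 302.15/13.00 = 23.24.
η_II = COP_actual/COP_Carnot = 6.336/23.24 = 0.2726.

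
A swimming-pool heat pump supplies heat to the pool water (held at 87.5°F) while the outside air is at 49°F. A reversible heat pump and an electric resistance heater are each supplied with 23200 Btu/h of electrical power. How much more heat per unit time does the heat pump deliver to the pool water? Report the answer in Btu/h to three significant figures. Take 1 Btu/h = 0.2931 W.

307000 Btu/h

In absolute terms T_C = 282.59 K and T_H = 303.98 K, so ΔT = 21.39 K.
COP_Carnot = T_H/ΔT = 303.98/21.39 = 14.21.
The heat pump delivers Q̇_H = COP × Ẇ = 329700 Btu/h; the resistance heater delivers Ẇ = 23200 Btu/h.
Extra = (COP − 1)·Ẇ = 306500 Btu/h.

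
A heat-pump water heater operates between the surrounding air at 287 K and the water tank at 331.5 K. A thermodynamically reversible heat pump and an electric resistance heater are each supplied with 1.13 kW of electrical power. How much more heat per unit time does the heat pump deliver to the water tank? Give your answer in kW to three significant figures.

The reservoir spacing is ΔT = 331.5 − 287 = 44.50 K.
COP_Carnot = T_H/ΔT = 331.50/44.50 = 7.449.
The heat pump delivers Q̇_H = COP × Ẇ = 8.418 kW; the resistance heater delivers Ẇ = 1.130 kW.
Extra = (COP − 1)·Ẇ = 7.288 kW.

7.29 kW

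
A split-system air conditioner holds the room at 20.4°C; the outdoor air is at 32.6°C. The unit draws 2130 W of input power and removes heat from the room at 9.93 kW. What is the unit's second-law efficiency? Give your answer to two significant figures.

0.19

Converting, Q̇_C = 9.930 kW = 9930 W, so COP_actual = Q̇_C/Ẇ = 9930/2130 = 4.662.
In absolute terms T_C = 293.55 K and T_H = 305.75 K, so ΔT = 12.20 K.
COP_Carnot = T_C/ΔT = 293.55/12.20 = 24.06.
η_II = COP_actual/COP_Carnot = 4.662/24.06 = 0.1938.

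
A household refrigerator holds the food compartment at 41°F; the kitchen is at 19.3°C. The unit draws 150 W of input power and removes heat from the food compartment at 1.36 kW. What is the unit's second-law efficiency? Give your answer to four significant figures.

0.4661

Converting, Q̇_C = 1.360 kW = 1360 W, so COP_actual = Q̇_C/Ẇ = 1360/150.0 = 9.067.
In absolute terms T_C = 278.15 K and T_H = 292.45 K, so ΔT = 14.30 K.
COP_Carnot = T_C/ΔT = 278.15/14.30 = 19.45.
η_II = COP_actual/COP_Carnot = 9.067/19.45 = 0.4661.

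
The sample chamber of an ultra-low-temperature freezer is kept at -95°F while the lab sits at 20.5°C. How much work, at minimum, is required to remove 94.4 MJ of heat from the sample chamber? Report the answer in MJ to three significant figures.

In absolute terms T_C = 202.59 K and T_H = 293.65 K, so ΔT = 91.06 K.
The reversible limit is COP_R = T_C/ΔT = 2.225, so W_min = Q_C/COP = Q_C·ΔT/T_C.
W_min = 94.40 × 91.06/202.59 = 42.43 MJ.

42.4 MJ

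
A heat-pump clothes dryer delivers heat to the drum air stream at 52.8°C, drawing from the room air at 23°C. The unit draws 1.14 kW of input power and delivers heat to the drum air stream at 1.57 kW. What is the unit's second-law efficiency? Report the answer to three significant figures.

0.126

COP_actual = Q̇_H/Ẇ = 1.570/1.140 = 1.377.
In absolute terms T_C = 296.15 K and T_H = 325.95 K, so ΔT = 29.80 K.
COP_Carnot = T_H/ΔT = 325.95/29.80 = 10.94.
η_II = COP_actual/COP_Carnot = 1.377/10.94 = 0.1259.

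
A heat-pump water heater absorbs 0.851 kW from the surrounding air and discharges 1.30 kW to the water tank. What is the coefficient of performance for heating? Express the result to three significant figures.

2.90

The first law gives Q̇_H = Q̇_C + Ẇ, so the three rates are Q̇_C = 0.8510, Q̇_H = 1.300, Ẇ = 0.4490 kW.
COP_HP = Q̇_H/Ẇ = 1.300/0.4490 = 2.895.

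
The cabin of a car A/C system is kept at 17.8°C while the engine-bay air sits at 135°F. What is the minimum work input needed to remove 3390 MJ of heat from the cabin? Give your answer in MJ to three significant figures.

459 MJ

In absolute terms T_C = 290.95 K and T_H = 330.37 K, so ΔT = 39.42 K.
The reversible limit is COP_R = T_C/ΔT = 7.380, so W_min = Q_C/COP = Q_C·ΔT/T_C.
W_min = 3390 × 39.42/290.95 = 459.3 MJ.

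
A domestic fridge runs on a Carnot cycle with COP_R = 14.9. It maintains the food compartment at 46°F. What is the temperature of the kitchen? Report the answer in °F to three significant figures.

79.9 °F

COP_R = T_C/(T_H − T_C) gives T_H − T_C = T_C/COP.
With T_C = 280.93 K, T_H = 280.93 × (1 + 1/14.9) = 299.78 K.
Converting, 299.78 K = 79.94°F.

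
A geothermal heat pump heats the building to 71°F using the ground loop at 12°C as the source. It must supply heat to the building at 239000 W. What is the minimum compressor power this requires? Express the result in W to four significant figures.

7837 W

In absolute terms T_C = 285.15 K and T_H = 294.82 K, so ΔT = 9.667 K.
COP_Carnot = T_H/ΔT = 294.82/9.667 = 30.50.
Ẇ_min = Q̇/COP_Carnot = 239000/30.50 = 7837 W.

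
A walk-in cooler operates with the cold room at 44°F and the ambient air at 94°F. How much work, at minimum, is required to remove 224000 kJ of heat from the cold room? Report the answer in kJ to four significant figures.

22240 kJ

In absolute terms T_C = 279.82 K and T_H = 307.59 K, so ΔT = 27.78 K.
The reversible limit is COP_R = T_C/ΔT = 10.07, so W_min = Q_C/COP = Q_C·ΔT/T_C.
W_min = 224000 × 27.78/279.82 = 22240 kJ.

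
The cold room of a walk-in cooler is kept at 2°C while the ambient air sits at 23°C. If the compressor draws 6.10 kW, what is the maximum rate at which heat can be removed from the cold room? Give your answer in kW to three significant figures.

In absolute terms T_C = 275.15 K and T_H = 296.15 K, so ΔT = 21.00 K.
COP_Carnot = T_C/ΔT = 275.15/21.00 = 13.10.
Q̇_max = COP_Carnot × Ẇ = 13.10 × 6.100 kW = 79.92 kW.

79.9 kW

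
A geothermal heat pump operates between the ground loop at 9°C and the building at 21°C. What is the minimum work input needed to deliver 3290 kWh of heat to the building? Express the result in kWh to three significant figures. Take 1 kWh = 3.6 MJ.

134 kWh

In absolute terms T_C = 282.15 K and T_H = 294.15 K, so ΔT = 12.00 K.
The reversible limit is COP_HP = T_H/ΔT = 24.51, so W_min = Q_H/COP = Q_H·ΔT/T_H.
W_min = 3290 × 12.00/294.15 = 134.2 kWh.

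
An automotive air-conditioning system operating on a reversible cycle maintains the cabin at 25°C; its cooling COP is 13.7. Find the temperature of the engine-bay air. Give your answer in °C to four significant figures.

COP_R = T_C/(T_H − T_C) gives T_H − T_C = T_C/COP.
With T_C = 298.15 K, T_H = 298.15 × (1 + 1/13.7) = 319.91 K.
Converting, 319.91 K = 46.76°C.

46.76 °C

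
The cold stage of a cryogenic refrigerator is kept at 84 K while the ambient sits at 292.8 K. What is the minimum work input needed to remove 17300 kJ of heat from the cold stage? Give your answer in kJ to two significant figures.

The reservoir spacing is ΔT = 292.8 − 84 = 208.8 K.
The reversible limit is COP_R = T_C/ΔT = 0.4023, so W_min = Q_C/COP = Q_C·ΔT/T_C.
W_min = 17300 × 208.8/84.00 = 43000 kJ.

43000 kJ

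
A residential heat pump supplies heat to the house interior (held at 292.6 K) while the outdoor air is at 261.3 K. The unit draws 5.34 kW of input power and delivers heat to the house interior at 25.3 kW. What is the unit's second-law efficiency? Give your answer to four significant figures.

COP_actual = Q̇_H/Ẇ = 25.30/5.340 = 4.738.
The reservoir spacing is ΔT = 292.6 − 261.3 = 31.30 K.
COP_Carnot = T_H/ΔT = 292.60/31.30 = 9.348.
η_II = COP_actual/COP_Carnot = 4.738/9.348 = 0.5068.

0.5068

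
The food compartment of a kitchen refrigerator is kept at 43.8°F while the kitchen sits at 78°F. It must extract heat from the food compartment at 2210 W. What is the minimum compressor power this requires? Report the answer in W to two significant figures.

In absolute terms T_C = 279.71 K and T_H = 298.71 K, so ΔT = 19.00 K.
COP_Carnot = T_C/ΔT = 279.71/19.00 = 14.72.
Ẇ_min = Q̇/COP_Carnot = 2210/14.72 = 150.1 W.

150 W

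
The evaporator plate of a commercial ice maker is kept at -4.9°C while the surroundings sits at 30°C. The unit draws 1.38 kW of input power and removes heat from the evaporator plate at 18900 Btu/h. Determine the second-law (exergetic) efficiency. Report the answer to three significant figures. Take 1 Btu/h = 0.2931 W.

Converting, Q̇_C = 18900 Btu/h = 5.540 kW, so COP_actual = Q̇_C/Ẇ = 5.540/1.380 = 4.014.
In absolute terms T_C = 268.25 K and T_H = 303.15 K, so ΔT = 34.90 K.
COP_Carnot = T_C/ΔT = 268.25/34.90 = 7.686.
η_II = COP_actual/COP_Carnot = 4.014/7.686 = 0.5223.

0.522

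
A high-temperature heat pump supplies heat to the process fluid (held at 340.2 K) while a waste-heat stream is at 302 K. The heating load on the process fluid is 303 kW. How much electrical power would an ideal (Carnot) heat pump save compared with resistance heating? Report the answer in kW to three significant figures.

269 kW

The reservoir spacing is ΔT = 340.2 − 302 = 38.20 K.
COP_Carnot = T_H/ΔT = 340.20/38.20 = 8.906.
Resistance heating needs Ẇ_res = Q̇_H = 303.0 kW; the reversible heat pump needs only Ẇ_hp = Q̇_H/COP = 34.02 kW.
Saving = 303.0 − 34.02 = 269.0 kW.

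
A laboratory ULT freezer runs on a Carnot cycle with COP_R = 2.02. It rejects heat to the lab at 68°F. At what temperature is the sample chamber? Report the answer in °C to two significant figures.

-77 °C

For a Carnot refrigerator COP_R = T_C/(T_H − T_C), so T_C = COP·T_H/(1 + COP).
With T_H = 293.15 K, T_C = 2.02 × 293.15/3.020 = 196.08 K.
Converting, 196.08 K = -77.07°C.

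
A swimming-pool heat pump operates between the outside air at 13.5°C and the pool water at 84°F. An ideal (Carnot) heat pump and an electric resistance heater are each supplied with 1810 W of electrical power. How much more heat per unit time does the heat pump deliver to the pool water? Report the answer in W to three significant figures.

33700 W

In absolute terms T_C = 286.65 K and T_H = 302.04 K, so ΔT = 15.39 K.
COP_Carnot = T_H/ΔT = 302.04/15.39 = 19.63.
The heat pump delivers Q̇_H = COP × Ẇ = 35530 W; the resistance heater delivers Ẇ = 1810 W.
Extra = (COP − 1)·Ẇ = 33720 W.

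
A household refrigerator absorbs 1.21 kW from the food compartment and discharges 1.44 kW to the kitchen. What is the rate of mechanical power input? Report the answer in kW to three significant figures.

0.230 kW

For a cyclic device the first law requires Q̇_H = Q̇_C + Ẇ.
Ẇ = Q̇_H − Q̇_C = 0.2300 kW.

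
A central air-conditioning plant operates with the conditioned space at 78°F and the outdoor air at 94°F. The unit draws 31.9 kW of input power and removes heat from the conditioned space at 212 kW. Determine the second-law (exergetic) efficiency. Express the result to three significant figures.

0.198

COP_actual = Q̇_C/Ẇ = 212.0/31.90 = 6.646.
In absolute terms T_C = 298.71 K and T_H = 307.59 K, so ΔT = 8.889 K.
COP_Carnot = T_C/ΔT = 298.71/8.889 = 33.60.
η_II = COP_actual/COP_Carnot = 6.646/33.60 = 0.1978.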